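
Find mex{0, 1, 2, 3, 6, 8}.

4

The values 0, 1, 2, 3 are all present; 4 is the first non-negative integer missing from the set.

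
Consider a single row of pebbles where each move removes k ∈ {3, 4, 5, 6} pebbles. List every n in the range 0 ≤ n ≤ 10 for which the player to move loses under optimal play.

0, 1, 2, 9, 10

Build the Grundy sequence with g(k) = mex{g(k−s) : s ∈ {3, 4, 5, 6}, s ≤ k}:
k:     0  1  2  3  4  5  6  7  8  9 10
g(k):  0  0  0  1  1  1  2  2  2  0  0
The P-positions (g = 0) in 0..10 are 0, 1, 2, 9, 10.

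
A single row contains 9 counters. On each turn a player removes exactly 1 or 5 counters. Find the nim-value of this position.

1

Grundy values for subtraction set {1, 5}:
k:     0  1  2  3  4  5  6  7  8  9
g(k):  0  1  0  1  0  1  0  1  0  1
So g(9) = 1.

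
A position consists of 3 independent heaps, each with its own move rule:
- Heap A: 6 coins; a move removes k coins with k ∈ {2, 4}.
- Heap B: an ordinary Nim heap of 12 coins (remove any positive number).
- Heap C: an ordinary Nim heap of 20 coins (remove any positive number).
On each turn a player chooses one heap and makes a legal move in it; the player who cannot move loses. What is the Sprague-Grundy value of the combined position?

Grundy values for heap A (subtraction set {2, 4}):
k:     0  1  2  3  4  5  6
g(k):  0  0  1  1  2  2  0
So g(6) = 0.
Heap B is a plain Nim heap of size 12, so its Grundy value is 12.
Heap C is a plain Nim heap of size 20, so its Grundy value is 20.
The value of a disjunctive sum is the nim-sum of the parts.
Combined value = 0 ⊕ 12 ⊕ 20 = 24.

24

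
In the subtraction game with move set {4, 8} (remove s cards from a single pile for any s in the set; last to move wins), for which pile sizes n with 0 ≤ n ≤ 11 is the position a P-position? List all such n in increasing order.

0, 1, 2, 3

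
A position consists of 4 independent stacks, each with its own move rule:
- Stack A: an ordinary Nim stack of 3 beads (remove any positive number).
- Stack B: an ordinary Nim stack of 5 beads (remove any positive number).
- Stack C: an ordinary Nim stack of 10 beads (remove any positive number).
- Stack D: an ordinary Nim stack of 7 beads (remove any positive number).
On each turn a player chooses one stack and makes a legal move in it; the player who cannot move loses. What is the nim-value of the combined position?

11

Stack A is a plain Nim stack of size 3, so its Grundy value is 3.
Stack B is a plain Nim stack of size 5, so its Grundy value is 5.
Stack C is a plain Nim stack of size 10, so its Grundy value is 10.
Stack D is a plain Nim stack of size 7, so its Grundy value is 7.
The value of a disjunctive sum is the nim-sum of the parts.
Combined value = 3 XOR 5 XOR 10 XOR 7 = 11.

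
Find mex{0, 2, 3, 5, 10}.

0 is in the set but 1 is not, so the mex is 1.

1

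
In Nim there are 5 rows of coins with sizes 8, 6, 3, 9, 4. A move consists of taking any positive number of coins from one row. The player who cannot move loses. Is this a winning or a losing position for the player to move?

Losing position

Write each in binary and XOR column by column:
  1000  (8)
  0110  (6)
  0011  (3)
  1001  (9)
  0100  (4)
  ----
  0000  (0)
The nim-sum is 0, so this is a P-position: the player to move is in a losing position under optimal play.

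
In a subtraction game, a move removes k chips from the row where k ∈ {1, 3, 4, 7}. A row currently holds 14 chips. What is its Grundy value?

2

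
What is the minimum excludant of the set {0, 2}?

0 is in the set but 1 is not, so the mex is 1.

1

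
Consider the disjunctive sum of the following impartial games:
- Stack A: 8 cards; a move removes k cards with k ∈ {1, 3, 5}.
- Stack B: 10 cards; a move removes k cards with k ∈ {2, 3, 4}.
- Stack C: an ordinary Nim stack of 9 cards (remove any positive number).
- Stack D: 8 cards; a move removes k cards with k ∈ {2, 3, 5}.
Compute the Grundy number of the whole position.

11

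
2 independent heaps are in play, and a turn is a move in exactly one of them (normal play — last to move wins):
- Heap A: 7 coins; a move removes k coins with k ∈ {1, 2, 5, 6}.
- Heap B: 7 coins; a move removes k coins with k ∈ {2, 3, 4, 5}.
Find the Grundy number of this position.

Build the Grundy sequence for heap A with g(k) = mex{g(k−s) : s ∈ {1, 2, 5, 6}, s ≤ k}:
k:     0  1  2  3  4  5  6  7
g(k):  0  1  2  0  1  2  3  0
So g(7) = 0.
For heap B, compute g(0), g(1), … with moves {2, 3, 4, 5}:
k:     0  1  2  3  4  5  6  7
g(k):  0  0  1  1  2  2  3  0
So g(7) = 0.
By the Sprague-Grundy theorem, the Grundy value of a sum of independent games is the XOR of the component values.
Combined value = 0 XOR 0 = 0.

0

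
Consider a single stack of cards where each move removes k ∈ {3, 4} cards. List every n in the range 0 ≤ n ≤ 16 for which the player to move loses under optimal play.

Grundy values for subtraction set {3, 4}:
k:     0  1  2  3  4  5  6  7  8  9 10 11 12 13 14 15 16
g(k):  0  0  0  1  1  1  2  0  0  0  1  1  1  2  0  0  0
The P-positions (g = 0) in 0..16 are 0, 1, 2, 7, 8, 9, 14, 15, 16.

0, 1, 2, 7, 8, 9, 14, 15, 16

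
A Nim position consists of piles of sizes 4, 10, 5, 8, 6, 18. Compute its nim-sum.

Nim-sum: 4 XOR 10 XOR 5 XOR 8 XOR 6 XOR 18 = 23.

23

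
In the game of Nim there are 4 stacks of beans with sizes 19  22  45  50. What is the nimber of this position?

26

Write each in binary and XOR column by column:
  010011  (19)
  010110  (22)
  101101  (45)
  110010  (50)
  ------
  011010  (26)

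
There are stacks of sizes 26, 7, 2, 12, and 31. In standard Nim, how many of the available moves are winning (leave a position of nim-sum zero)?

Compute the nim-sum pairwise:
26 ⊕ 7 = 29
29 ⊕ 2 = 31
31 ⊕ 12 = 19
19 ⊕ 31 = 12
The overall nim-sum is X = 12. A stack of size p has a winning move iff p XOR X < p (reduce it to p XOR X).
  26: 26 XOR 12 = 22 < 26 — winning move (to 22).
  7: 7 XOR 12 = 11 ≥ 7 — no move.
  2: 2 XOR 12 = 14 ≥ 2 — no move.
  12: 12 XOR 12 = 0 < 12 — winning move (to 0).
  31: 31 XOR 12 = 19 < 31 — winning move (to 19).
That gives 3 winning moves.

3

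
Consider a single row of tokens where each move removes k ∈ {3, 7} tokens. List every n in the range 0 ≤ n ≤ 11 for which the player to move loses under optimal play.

0, 1, 2, 6, 10, 11

Compute g(0), g(1), … for moves {3, 7}:
g(0) = mex{} = 0
g(1) = mex{} = 0
g(2) = mex{} = 0
g(3) = mex{0} = 1
g(4) = mex{0} = 1
g(5) = mex{0} = 1
g(6) = mex{1} = 0
g(7) = mex{0,1} = 2
g(8) = mex{0,1} = 2
g(9) = mex{0} = 1
g(10) = mex{1,2} = 0
g(11) = mex{1,2} = 0
The P-positions (g = 0) in 0..11 are 0, 1, 2, 6, 10, 11.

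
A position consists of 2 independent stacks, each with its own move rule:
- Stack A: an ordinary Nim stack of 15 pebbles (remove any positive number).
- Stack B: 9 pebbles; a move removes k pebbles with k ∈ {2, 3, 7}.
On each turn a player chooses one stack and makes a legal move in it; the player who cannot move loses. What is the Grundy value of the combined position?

Stack A is a plain Nim stack of size 15, so its Grundy value is 15.
For stack B, compute g(0), g(1), … with moves {2, 3, 7}:
g(0) = mex{} = 0
g(1) = mex{} = 0
g(2) = mex{0} = 1
g(3) = mex{0} = 1
g(4) = mex{0,1} = 2
g(5) = mex{1} = 0
g(6) = mex{1,2} = 0
g(7) = mex{0,2} = 1
g(8) = mex{0} = 1
g(9) = mex{0,1} = 2
So g(9) = 2.
By the Sprague-Grundy theorem, the Grundy value of a sum of independent games is the XOR of the component values.
Combined value = 15 XOR 2 = 13.

13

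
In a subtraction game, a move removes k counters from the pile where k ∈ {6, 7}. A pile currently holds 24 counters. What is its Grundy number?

Compute g(0), g(1), … for moves {6, 7}:
k:     0  1  2  3  4  5  6  7  8  9 10 11 12 13 14 15 16 17 18 19 20 21 22 23 24
g(k):  0  0  0  0  0  0  1  1  1  1  1  1  2  0  0  0  0  0  0  1  1  1  1  1  1
So g(24) = 1.

1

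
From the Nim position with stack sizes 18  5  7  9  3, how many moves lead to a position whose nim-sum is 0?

Nim-sum: 18 XOR 5 XOR 7 XOR 9 XOR 3 = 26.
The overall nim-sum is X = 26. A stack of size p has a winning move iff p XOR X < p (reduce it to p XOR X).
  18: 18 XOR 26 = 8 < 18 — winning move (to 8).
  5: 5 XOR 26 = 31 ≥ 5 — no move.
  7: 7 XOR 26 = 29 ≥ 7 — no move.
  9: 9 XOR 26 = 19 ≥ 9 — no move.
  3: 3 XOR 26 = 25 ≥ 3 — no move.
That gives 1 winning move.

1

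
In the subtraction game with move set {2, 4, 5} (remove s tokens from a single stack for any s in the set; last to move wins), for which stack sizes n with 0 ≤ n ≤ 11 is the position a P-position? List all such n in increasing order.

0, 1, 7, 8

Build the Grundy sequence with g(k) = mex{g(k−s) : s ∈ {2, 4, 5}, s ≤ k}:
k:     0  1  2  3  4  5  6  7  8  9 10 11
g(k):  0  0  1  1  2  2  3  0  0  1  1  2
The P-positions (g = 0) in 0..11 are 0, 1, 7, 8.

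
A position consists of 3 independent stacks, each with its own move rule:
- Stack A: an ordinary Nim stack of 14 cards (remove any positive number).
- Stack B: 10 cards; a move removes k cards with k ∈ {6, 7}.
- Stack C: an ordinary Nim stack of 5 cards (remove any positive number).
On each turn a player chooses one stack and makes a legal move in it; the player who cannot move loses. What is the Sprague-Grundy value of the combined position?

10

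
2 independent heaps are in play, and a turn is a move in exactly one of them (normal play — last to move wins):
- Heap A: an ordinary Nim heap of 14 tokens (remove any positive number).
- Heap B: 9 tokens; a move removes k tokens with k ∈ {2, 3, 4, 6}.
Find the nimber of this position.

14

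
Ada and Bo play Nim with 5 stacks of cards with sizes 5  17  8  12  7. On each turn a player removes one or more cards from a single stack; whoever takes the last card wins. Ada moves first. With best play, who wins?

Write each in binary and XOR column by column:
  00101  (5)
  10001  (17)
  01000  (8)
  01100  (12)
  00111  (7)
  -----
  10111  (23)
The nim-sum is 23 ≠ 0, so this is an N-position: the player to move can win; Ada has a winning move.

Ada wins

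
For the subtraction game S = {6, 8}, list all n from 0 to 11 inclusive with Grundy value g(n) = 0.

0, 1, 2, 3, 4, 5

Grundy values for subtraction set {6, 8}:
g(0) = mex{} = 0
g(1) = mex{} = 0
g(2) = mex{} = 0
g(3) = mex{} = 0
g(4) = mex{} = 0
g(5) = mex{} = 0
g(6) = mex{0} = 1
g(7) = mex{0} = 1
g(8) = mex{0} = 1
g(9) = mex{0} = 1
g(10) = mex{0} = 1
g(11) = mex{0} = 1
The P-positions (g = 0) in 0..11 are 0, 1, 2, 3, 4, 5.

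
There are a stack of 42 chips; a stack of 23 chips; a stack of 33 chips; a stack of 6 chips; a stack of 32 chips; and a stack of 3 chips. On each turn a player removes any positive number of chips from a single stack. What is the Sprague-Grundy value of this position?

57

Compute the nim-sum pairwise:
42 ⊕ 23 = 61
61 ⊕ 33 = 28
28 ⊕ 6 = 26
26 ⊕ 32 = 58
58 ⊕ 3 = 57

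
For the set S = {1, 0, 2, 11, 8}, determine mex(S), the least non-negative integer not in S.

3

The values 0, 1, 2 are all present; 3 is the first non-negative integer missing from the set.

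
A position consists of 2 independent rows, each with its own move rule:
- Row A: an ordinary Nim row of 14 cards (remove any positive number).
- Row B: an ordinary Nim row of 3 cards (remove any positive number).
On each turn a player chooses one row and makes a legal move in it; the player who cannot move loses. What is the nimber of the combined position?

13

Row A is a plain Nim row of size 14, so its Grundy value is 14.
Row B is a plain Nim row of size 3, so its Grundy value is 3.
By the Sprague-Grundy theorem, the Grundy value of a sum of independent games is the XOR of the component values.
Combined value = 14 ⊕ 3 = 13.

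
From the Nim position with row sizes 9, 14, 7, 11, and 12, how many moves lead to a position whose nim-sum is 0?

3

Bitwise XOR of the heap sizes:
  1001  (9)
  1110  (14)
  0111  (7)
  1011  (11)
  1100  (12)
  ----
  0111  (7)
The overall nim-sum is X = 7. A row of size p has a winning move iff p XOR X < p (reduce it to p XOR X).
  9: 9 XOR 7 = 14 ≥ 9 — no move.
  14: 14 XOR 7 = 9 < 14 — winning move (to 9).
  7: 7 XOR 7 = 0 < 7 — winning move (to 0).
  11: 11 XOR 7 = 12 ≥ 11 — no move.
  12: 12 XOR 7 = 11 < 12 — winning move (to 11).
That gives 3 winning moves.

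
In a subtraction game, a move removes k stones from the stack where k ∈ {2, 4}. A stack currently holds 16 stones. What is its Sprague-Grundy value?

Build the Grundy sequence with g(k) = mex{g(k−s) : s ∈ {2, 4}, s ≤ k}:
k:     0  1  2  3  4  5  6  7  8  9 10 11 12 13 14 15 16
g(k):  0  0  1  1  2  2  0  0  1  1  2  2  0  0  1  1  2
So g(16) = 2.

2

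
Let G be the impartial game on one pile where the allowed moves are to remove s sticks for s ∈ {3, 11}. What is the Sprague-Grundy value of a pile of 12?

Grundy values for subtraction set {3, 11}:
k:     0  1  2  3  4  5  6  7  8  9 10 11 12
g(k):  0  0  0  1  1  1  0  0  0  1  1  1  2
So g(12) = 2.

2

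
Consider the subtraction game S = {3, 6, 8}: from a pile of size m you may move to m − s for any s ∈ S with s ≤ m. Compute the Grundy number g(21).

Compute g(0), g(1), … for moves {3, 6, 8}:
k:     0  1  2  3  4  5  6  7  8  9 10 11 12 13 14 15 16 17 18 19 20 21
g(k):  0  0  0  1  1  1  2  2  2  3  3  0  0  0  1  1  1  2  2  2  3  3
So g(21) = 3.

3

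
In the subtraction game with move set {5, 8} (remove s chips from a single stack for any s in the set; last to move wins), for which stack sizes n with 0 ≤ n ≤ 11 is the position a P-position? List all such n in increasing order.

0, 1, 2, 3, 4

Build the Grundy sequence with g(k) = mex{g(k−s) : s ∈ {5, 8}, s ≤ k}:
k:     0  1  2  3  4  5  6  7  8  9 10 11
g(k):  0  0  0  0  0  1  1  1  1  1  2  2
The P-positions (g = 0) in 0..11 are 0, 1, 2, 3, 4.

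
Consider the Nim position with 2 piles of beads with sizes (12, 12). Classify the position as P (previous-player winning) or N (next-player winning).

P-position

Bitwise XOR of the heap sizes:
  1100  (12)
  1100  (12)
  ----
  0000  (0)
The nim-sum is 0, so this is a P-position: the player to move is in a losing position under optimal play.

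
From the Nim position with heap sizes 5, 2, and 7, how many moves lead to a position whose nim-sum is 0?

0

Bitwise XOR of the heap sizes:
  101  (5)
  010  (2)
  111  (7)
  ---
  000  (0)
The nim-sum is already 0, so every move leaves a nonzero nim-sum — there are no winning moves.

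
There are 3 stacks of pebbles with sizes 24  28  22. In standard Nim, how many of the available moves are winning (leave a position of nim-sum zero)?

3

Compute the nim-sum pairwise:
24 ^ 28 = 4
4 ^ 22 = 18
The overall nim-sum is X = 18. A stack of size p has a winning move iff p XOR X < p (reduce it to p XOR X).
  24: 24 XOR 18 = 10 < 24 — winning move (to 10).
  28: 28 XOR 18 = 14 < 28 — winning move (to 14).
  22: 22 XOR 18 = 4 < 22 — winning move (to 4).
That gives 3 winning moves.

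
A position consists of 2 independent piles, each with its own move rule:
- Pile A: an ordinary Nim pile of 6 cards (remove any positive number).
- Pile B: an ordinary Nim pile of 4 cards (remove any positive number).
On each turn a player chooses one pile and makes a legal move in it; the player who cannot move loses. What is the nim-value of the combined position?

2

Pile A is a plain Nim pile of size 6, so its Grundy value is 6.
Pile B is a plain Nim pile of size 4, so its Grundy value is 4.
The value of a disjunctive sum is the nim-sum of the parts.
Combined value = 6 XOR 4 = 2.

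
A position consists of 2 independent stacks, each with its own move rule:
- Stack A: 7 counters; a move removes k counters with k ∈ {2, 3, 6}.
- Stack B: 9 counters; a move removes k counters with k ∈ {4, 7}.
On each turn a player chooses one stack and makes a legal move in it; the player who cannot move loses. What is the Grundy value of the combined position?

3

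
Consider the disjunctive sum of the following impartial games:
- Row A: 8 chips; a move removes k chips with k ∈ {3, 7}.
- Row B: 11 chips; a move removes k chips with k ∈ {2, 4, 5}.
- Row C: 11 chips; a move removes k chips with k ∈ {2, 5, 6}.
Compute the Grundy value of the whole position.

Grundy values for row A (subtraction set {3, 7}):
k:     0  1  2  3  4  5  6  7  8
g(k):  0  0  0  1  1  1  0  2  2
So g(8) = 2.
Build the Grundy sequence for row B with g(k) = mex{g(k−s) : s ∈ {2, 4, 5}, s ≤ k}:
g(0) = mex{} = 0
g(1) = mex{} = 0
g(2) = mex{0} = 1
g(3) = mex{0} = 1
g(4) = mex{0,1} = 2
g(5) = mex{0,1} = 2
g(6) = mex{0,1,2} = 3
g(7) = mex{1,2} = 0
g(8) = mex{1,2,3} = 0
g(9) = mex{0,2} = 1
g(10) = mex{0,2,3} = 1
g(11) = mex{0,1,3} = 2
So g(11) = 2.
For row C, compute g(0), g(1), … with moves {2, 5, 6}:
k:     0  1  2  3  4  5  6  7  8  9 10 11
g(k):  0  0  1  1  0  2  1  3  0  2  1  0
So g(11) = 0.
The value of a disjunctive sum is the nim-sum of the parts.
Combined value = 2 XOR 2 XOR 0 = 0.

0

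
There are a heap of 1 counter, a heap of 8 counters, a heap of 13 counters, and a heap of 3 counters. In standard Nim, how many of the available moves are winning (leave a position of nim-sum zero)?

1

Nim-sum: 1 XOR 8 XOR 13 XOR 3 = 7.
The overall nim-sum is X = 7. A heap of size p has a winning move iff p XOR X < p (reduce it to p XOR X).
  1: 1 XOR 7 = 6 ≥ 1 — no move.
  8: 8 XOR 7 = 15 ≥ 8 — no move.
  13: 13 XOR 7 = 10 < 13 — winning move (to 10).
  3: 3 XOR 7 = 4 ≥ 3 — no move.
That gives 1 winning move.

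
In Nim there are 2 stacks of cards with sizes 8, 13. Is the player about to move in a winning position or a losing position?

Nim-sum: 8 XOR 13 = 5.
The nim-sum is 5 ≠ 0, so this is an N-position: the player to move can win.

Winning position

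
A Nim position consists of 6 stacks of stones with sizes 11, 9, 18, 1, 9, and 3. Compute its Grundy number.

27

Nim-sum: 11 ⊕ 9 ⊕ 18 ⊕ 1 ⊕ 9 ⊕ 3 = 27.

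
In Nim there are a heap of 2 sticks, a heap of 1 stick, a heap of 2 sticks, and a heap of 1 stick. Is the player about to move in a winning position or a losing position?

Losing position

Nim-sum: 2 XOR 1 XOR 2 XOR 1 = 0.
The nim-sum is 0, so this is a P-position: the player to move is in a losing position under optimal play.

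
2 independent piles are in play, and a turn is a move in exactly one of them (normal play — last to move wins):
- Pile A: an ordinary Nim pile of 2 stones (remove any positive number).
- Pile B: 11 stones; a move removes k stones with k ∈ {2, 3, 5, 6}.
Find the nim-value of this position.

3

Pile A is a plain Nim pile of size 2, so its Grundy value is 2.
Build the Grundy sequence for pile B with g(k) = mex{g(k−s) : s ∈ {2, 3, 5, 6}, s ≤ k}:
g(0) = mex{} = 0
g(1) = mex{} = 0
g(2) = mex{0} = 1
g(3) = mex{0} = 1
g(4) = mex{0,1} = 2
g(5) = mex{0,1} = 2
g(6) = mex{0,1,2} = 3
g(7) = mex{0,1,2} = 3
g(8) = mex{1,2,3} = 0
g(9) = mex{1,2,3} = 0
g(10) = mex{0,2,3} = 1
g(11) = mex{0,2,3} = 1
So g(11) = 1.
By the Sprague-Grundy theorem, the Grundy value of a sum of independent games is the XOR of the component values.
Combined value = 2 XOR 1 = 3.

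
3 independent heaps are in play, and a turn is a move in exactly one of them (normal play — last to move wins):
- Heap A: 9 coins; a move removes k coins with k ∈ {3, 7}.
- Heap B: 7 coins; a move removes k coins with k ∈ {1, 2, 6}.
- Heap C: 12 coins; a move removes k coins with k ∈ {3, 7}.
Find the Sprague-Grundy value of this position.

1

For heap A, compute g(0), g(1), … with moves {3, 7}:
g(0) = mex{} = 0
g(1) = mex{} = 0
g(2) = mex{} = 0
g(3) = mex{0} = 1
g(4) = mex{0} = 1
g(5) = mex{0} = 1
g(6) = mex{1} = 0
g(7) = mex{0,1} = 2
g(8) = mex{0,1} = 2
g(9) = mex{0} = 1
So g(9) = 1.
Build the Grundy sequence for heap B with g(k) = mex{g(k−s) : s ∈ {1, 2, 6}, s ≤ k}:
k:     0  1  2  3  4  5  6  7
g(k):  0  1  2  0  1  2  3  0
So g(7) = 0.
Grundy values for heap C (subtraction set {3, 7}):
k:     0  1  2  3  4  5  6  7  8  9 10 11 12
g(k):  0  0  0  1  1  1  0  2  2  1  0  0  0
So g(12) = 0.
By the Sprague-Grundy theorem, the Grundy value of a sum of independent games is the XOR of the component values.
Combined value = 1 XOR 0 XOR 0 = 1.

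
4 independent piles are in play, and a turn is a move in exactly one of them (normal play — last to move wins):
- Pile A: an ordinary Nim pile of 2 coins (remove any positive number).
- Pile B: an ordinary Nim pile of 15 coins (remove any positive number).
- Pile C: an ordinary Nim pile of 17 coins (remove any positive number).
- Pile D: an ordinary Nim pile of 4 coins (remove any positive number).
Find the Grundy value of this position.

Pile A is a plain Nim pile of size 2, so its Grundy value is 2.
Pile B is a plain Nim pile of size 15, so its Grundy value is 15.
Pile C is a plain Nim pile of size 17, so its Grundy value is 17.
Pile D is a plain Nim pile of size 4, so its Grundy value is 4.
The value of a disjunctive sum is the nim-sum of the parts.
Combined value = 2 ⊕ 15 ⊕ 17 ⊕ 4 = 24.

24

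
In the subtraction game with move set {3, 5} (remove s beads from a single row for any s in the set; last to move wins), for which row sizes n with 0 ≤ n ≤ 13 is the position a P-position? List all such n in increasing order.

0, 1, 2, 8, 9, 10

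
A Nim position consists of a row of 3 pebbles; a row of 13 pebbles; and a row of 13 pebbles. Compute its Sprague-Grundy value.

Compute the nim-sum pairwise:
3 ⊕ 13 = 14
14 ⊕ 13 = 3

3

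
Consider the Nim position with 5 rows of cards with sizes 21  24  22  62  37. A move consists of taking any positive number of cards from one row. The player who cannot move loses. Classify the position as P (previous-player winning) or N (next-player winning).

Compute the nim-sum pairwise:
21 ⊕ 24 = 13
13 ⊕ 22 = 27
27 ⊕ 62 = 37
37 ⊕ 37 = 0
The nim-sum is 0, so this is a P-position: the player to move is in a losing position under optimal play.

P-position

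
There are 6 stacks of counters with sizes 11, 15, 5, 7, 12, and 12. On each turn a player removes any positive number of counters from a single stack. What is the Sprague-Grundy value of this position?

6

Compute the nim-sum pairwise:
11 ⊕ 15 = 4
4 ⊕ 5 = 1
1 ⊕ 7 = 6
6 ⊕ 12 = 10
10 ⊕ 12 = 6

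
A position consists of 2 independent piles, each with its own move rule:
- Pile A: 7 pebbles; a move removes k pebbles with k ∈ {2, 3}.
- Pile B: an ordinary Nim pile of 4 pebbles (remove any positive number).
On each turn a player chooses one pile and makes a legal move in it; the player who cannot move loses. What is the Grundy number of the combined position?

5

For pile A, compute g(0), g(1), … with moves {2, 3}:
g(0) = mex{} = 0
g(1) = mex{} = 0
g(2) = mex{0} = 1
g(3) = mex{0} = 1
g(4) = mex{0,1} = 2
g(5) = mex{1} = 0
g(6) = mex{1,2} = 0
g(7) = mex{0,2} = 1
So g(7) = 1.
Pile B is a plain Nim pile of size 4, so its Grundy value is 4.
The value of a disjunctive sum is the nim-sum of the parts.
Combined value = 1 ⊕ 4 = 5.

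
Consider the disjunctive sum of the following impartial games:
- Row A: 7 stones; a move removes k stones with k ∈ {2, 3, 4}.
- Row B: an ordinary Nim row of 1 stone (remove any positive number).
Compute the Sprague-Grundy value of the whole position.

Build the Grundy sequence for row A with g(k) = mex{g(k−s) : s ∈ {2, 3, 4}, s ≤ k}:
g(0) = mex{} = 0
g(1) = mex{} = 0
g(2) = mex{0} = 1
g(3) = mex{0} = 1
g(4) = mex{0,1} = 2
g(5) = mex{0,1} = 2
g(6) = mex{1,2} = 0
g(7) = mex{1,2} = 0
So g(7) = 0.
Row B is a plain Nim row of size 1, so its Grundy value is 1.
The value of a disjunctive sum is the nim-sum of the parts.
Combined value = 0 ⊕ 1 = 1.

1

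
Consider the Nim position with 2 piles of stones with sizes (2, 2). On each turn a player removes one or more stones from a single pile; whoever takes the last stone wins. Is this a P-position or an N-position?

P-position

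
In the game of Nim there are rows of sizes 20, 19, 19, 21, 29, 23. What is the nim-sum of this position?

11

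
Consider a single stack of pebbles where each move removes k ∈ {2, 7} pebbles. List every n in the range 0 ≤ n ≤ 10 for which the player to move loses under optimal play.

Build the Grundy sequence with g(k) = mex{g(k−s) : s ∈ {2, 7}, s ≤ k}:
k:     0  1  2  3  4  5  6  7  8  9 10
g(k):  0  0  1  1  0  0  1  1  2  0  0
The P-positions (g = 0) in 0..10 are 0, 1, 4, 5, 9, 10.

0, 1, 4, 5, 9, 10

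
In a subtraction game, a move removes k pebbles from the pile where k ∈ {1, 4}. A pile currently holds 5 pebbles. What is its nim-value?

Build the Grundy sequence with g(k) = mex{g(k−s) : s ∈ {1, 4}, s ≤ k}:
k:     0  1  2  3  4  5
g(k):  0  1  0  1  2  0
So g(5) = 0.

0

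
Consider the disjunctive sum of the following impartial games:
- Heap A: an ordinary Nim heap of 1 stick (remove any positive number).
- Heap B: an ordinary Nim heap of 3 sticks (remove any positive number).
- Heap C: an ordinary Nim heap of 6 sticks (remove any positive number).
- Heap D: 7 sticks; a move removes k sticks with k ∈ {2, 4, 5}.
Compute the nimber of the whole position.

Heap A is a plain Nim heap of size 1, so its Grundy value is 1.
Heap B is a plain Nim heap of size 3, so its Grundy value is 3.
Heap C is a plain Nim heap of size 6, so its Grundy value is 6.
For heap D, compute g(0), g(1), … with moves {2, 4, 5}:
k:     0  1  2  3  4  5  6  7
g(k):  0  0  1  1  2  2  3  0
So g(7) = 0.
The value of a disjunctive sum is the nim-sum of the parts.
Combined value = 1 ⊕ 3 ⊕ 6 ⊕ 0 = 4.

4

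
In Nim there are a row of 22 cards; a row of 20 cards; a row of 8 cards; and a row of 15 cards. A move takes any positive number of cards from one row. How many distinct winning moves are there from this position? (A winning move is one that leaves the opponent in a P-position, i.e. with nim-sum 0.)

3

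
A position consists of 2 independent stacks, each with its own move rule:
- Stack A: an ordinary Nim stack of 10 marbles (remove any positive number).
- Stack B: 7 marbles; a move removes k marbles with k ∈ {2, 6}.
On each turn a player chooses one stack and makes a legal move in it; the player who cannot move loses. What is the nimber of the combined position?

11

Stack A is a plain Nim stack of size 10, so its Grundy value is 10.
Grundy values for stack B (subtraction set {2, 6}):
k:     0  1  2  3  4  5  6  7
g(k):  0  0  1  1  0  0  1  1
So g(7) = 1.
By the Sprague-Grundy theorem, the Grundy value of a sum of independent games is the XOR of the component values.
Combined value = 10 XOR 1 = 11.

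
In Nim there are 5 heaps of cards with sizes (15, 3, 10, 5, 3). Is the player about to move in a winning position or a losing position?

Losing position

Compute the nim-sum pairwise:
15 XOR 3 = 12
12 XOR 10 = 6
6 XOR 5 = 3
3 XOR 3 = 0
The nim-sum is 0, so this is a P-position: the player to move is in a losing position under optimal play.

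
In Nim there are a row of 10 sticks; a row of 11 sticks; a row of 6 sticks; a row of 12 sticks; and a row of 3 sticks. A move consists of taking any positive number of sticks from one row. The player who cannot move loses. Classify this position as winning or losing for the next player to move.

Winning position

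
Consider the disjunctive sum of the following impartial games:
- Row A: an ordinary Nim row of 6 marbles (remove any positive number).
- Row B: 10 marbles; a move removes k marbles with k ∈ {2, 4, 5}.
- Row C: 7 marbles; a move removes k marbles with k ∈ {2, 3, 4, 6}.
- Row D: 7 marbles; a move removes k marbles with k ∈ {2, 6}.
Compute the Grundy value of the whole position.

Row A is a plain Nim row of size 6, so its Grundy value is 6.
Build the Grundy sequence for row B with g(k) = mex{g(k−s) : s ∈ {2, 4, 5}, s ≤ k}:
g(0) = mex{} = 0
g(1) = mex{} = 0
g(2) = mex{0} = 1
g(3) = mex{0} = 1
g(4) = mex{0,1} = 2
g(5) = mex{0,1} = 2
g(6) = mex{0,1,2} = 3
g(7) = mex{1,2} = 0
g(8) = mex{1,2,3} = 0
g(9) = mex{0,2} = 1
g(10) = mex{0,2,3} = 1
So g(10) = 1.
Build the Grundy sequence for row C with g(k) = mex{g(k−s) : s ∈ {2, 3, 4, 6}, s ≤ k}:
g(0) = mex{} = 0
g(1) = mex{} = 0
g(2) = mex{0} = 1
g(3) = mex{0} = 1
g(4) = mex{0,1} = 2
g(5) = mex{0,1} = 2
g(6) = mex{0,1,2} = 3
g(7) = mex{0,1,2} = 3
So g(7) = 3.
Grundy values for row D (subtraction set {2, 6}):
g(0) = mex{} = 0
g(1) = mex{} = 0
g(2) = mex{0} = 1
g(3) = mex{0} = 1
g(4) = mex{1} = 0
g(5) = mex{1} = 0
g(6) = mex{0} = 1
g(7) = mex{0} = 1
So g(7) = 1.
The value of a disjunctive sum is the nim-sum of the parts.
Combined value = 6 ⊕ 1 ⊕ 3 ⊕ 1 = 5.

5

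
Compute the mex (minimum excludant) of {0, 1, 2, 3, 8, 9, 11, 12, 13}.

4

The values 0, 1, 2, 3 are all present; 4 is the first non-negative integer missing from the set.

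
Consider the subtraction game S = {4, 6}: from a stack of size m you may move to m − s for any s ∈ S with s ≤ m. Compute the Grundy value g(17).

1

Build the Grundy sequence with g(k) = mex{g(k−s) : s ∈ {4, 6}, s ≤ k}:
k:     0  1  2  3  4  5  6  7  8  9 10 11 12 13 14 15 16 17
g(k):  0  0  0  0  1  1  1  1  2  2  0  0  0  0  1  1  1  1
So g(17) = 1.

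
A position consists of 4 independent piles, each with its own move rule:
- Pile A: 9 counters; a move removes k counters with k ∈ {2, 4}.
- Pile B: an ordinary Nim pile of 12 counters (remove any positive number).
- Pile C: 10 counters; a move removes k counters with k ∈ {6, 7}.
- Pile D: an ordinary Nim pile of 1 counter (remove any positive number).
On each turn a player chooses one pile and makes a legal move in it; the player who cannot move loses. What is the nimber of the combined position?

13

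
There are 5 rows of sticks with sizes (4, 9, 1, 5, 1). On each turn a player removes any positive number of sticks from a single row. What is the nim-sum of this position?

In binary:
  0100  (4)
  1001  (9)
  0001  (1)
  0101  (5)
  0001  (1)
  ----
  1000  (8)

8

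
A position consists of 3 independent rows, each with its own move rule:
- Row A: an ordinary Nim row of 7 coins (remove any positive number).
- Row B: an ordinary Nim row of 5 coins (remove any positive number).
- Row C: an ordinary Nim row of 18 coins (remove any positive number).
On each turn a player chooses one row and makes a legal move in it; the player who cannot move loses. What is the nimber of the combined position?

16

Row A is a plain Nim row of size 7, so its Grundy value is 7.
Row B is a plain Nim row of size 5, so its Grundy value is 5.
Row C is a plain Nim row of size 18, so its Grundy value is 18.
The value of a disjunctive sum is the nim-sum of the parts.
Combined value = 7 XOR 5 XOR 18 = 16.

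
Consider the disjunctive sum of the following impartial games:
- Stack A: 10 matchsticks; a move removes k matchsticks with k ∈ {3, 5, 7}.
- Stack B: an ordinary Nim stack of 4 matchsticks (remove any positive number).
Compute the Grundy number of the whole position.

4

Grundy values for stack A (subtraction set {3, 5, 7}):
k:     0  1  2  3  4  5  6  7  8  9 10
g(k):  0  0  0  1  1  1  2  2  2  3  0
So g(10) = 0.
Stack B is a plain Nim stack of size 4, so its Grundy value is 4.
The value of a disjunctive sum is the nim-sum of the parts.
Combined value = 0 ⊕ 4 = 4.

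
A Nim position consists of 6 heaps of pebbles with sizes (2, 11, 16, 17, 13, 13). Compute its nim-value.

8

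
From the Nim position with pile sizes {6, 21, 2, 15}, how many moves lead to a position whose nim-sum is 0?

1

Bitwise XOR of the heap sizes:
  00110  (6)
  10101  (21)
  00010  (2)
  01111  (15)
  -----
  11110  (30)
The overall nim-sum is X = 30. A pile of size p has a winning move iff p XOR X < p (reduce it to p XOR X).
  6: 6 XOR 30 = 24 ≥ 6 — no move.
  21: 21 XOR 30 = 11 < 21 — winning move (to 11).
  2: 2 XOR 30 = 28 ≥ 2 — no move.
  15: 15 XOR 30 = 17 ≥ 15 — no move.
That gives 1 winning move.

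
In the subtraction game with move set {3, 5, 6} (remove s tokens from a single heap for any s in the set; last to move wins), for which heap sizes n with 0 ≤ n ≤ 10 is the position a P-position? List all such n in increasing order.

0, 1, 2, 9, 10

Compute g(0), g(1), … for moves {3, 5, 6}:
k:     0  1  2  3  4  5  6  7  8  9 10
g(k):  0  0  0  1  1  1  2  2  2  0  0
The P-positions (g = 0) in 0..10 are 0, 1, 2, 9, 10.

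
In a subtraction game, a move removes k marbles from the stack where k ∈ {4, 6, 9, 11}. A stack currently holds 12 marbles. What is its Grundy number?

3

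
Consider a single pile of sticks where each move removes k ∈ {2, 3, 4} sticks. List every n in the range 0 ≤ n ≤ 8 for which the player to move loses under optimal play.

0, 1, 6, 7

Compute g(0), g(1), … for moves {2, 3, 4}:
k:     0  1  2  3  4  5  6  7  8
g(k):  0  0  1  1  2  2  0  0  1
The P-positions (g = 0) in 0..8 are 0, 1, 6, 7.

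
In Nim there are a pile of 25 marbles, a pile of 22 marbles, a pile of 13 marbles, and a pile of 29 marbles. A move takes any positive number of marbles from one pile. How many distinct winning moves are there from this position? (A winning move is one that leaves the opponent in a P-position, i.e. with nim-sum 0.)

3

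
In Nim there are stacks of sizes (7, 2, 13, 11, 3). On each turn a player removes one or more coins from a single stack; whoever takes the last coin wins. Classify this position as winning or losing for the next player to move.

Losing position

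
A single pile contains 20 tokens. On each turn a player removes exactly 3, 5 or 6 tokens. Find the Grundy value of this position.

Build the Grundy sequence with g(k) = mex{g(k−s) : s ∈ {3, 5, 6}, s ≤ k}:
k:     0  1  2  3  4  5  6  7  8  9 10 11 12 13 14 15 16 17 18 19 20
g(k):  0  0  0  1  1  1  2  2  2  0  0  0  1  1  1  2  2  2  0  0  0
So g(20) = 0.

0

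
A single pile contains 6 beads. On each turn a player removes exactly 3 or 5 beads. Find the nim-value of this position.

Build the Grundy sequence with g(k) = mex{g(k−s) : s ∈ {3, 5}, s ≤ k}:
k:     0  1  2  3  4  5  6
g(k):  0  0  0  1  1  1  2
So g(6) = 2.

2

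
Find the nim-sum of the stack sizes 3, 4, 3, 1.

5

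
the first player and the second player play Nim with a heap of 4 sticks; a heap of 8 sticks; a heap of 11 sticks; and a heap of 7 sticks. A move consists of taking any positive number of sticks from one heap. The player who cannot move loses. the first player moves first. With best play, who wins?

the second player wins

Compute the nim-sum pairwise:
4 ^ 8 = 12
12 ^ 11 = 7
7 ^ 7 = 0
The nim-sum is 0, so this is a P-position: the player to move is in a losing position under optimal play; the first player is about to move from it and so loses — the second player wins.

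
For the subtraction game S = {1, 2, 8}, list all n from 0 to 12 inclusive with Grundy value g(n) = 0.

0, 3, 6, 9, 12

Compute g(0), g(1), … for moves {1, 2, 8}:
k:     0  1  2  3  4  5  6  7  8  9 10 11 12
g(k):  0  1  2  0  1  2  0  1  2  0  1  2  0
The P-positions (g = 0) in 0..12 are 0, 3, 6, 9, 12.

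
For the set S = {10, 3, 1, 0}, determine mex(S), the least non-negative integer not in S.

The values 0, 1 are all present; 2 is the first non-negative integer missing from the set.

2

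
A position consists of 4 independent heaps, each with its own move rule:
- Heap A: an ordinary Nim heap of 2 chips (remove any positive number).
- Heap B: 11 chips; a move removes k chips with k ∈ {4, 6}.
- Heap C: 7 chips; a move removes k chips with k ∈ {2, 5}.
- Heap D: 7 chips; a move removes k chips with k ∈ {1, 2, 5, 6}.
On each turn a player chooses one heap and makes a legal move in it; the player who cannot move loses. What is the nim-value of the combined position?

Heap A is a plain Nim heap of size 2, so its Grundy value is 2.
Grundy values for heap B (subtraction set {4, 6}):
k:     0  1  2  3  4  5  6  7  8  9 10 11
g(k):  0  0  0  0  1  1  1  1  2  2  0  0
So g(11) = 0.
Grundy values for heap C (subtraction set {2, 5}):
g(0) = mex{} = 0
g(1) = mex{} = 0
g(2) = mex{0} = 1
g(3) = mex{0} = 1
g(4) = mex{1} = 0
g(5) = mex{0,1} = 2
g(6) = mex{0} = 1
g(7) = mex{1,2} = 0
So g(7) = 0.
For heap D, compute g(0), g(1), … with moves {1, 2, 5, 6}:
k:     0  1  2  3  4  5  6  7
g(k):  0  1  2  0  1  2  3  0
So g(7) = 0.
By the Sprague-Grundy theorem, the Grundy value of a sum of independent games is the XOR of the component values.
Combined value = 2 XOR 0 XOR 0 XOR 0 = 2.

2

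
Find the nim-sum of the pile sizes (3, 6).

5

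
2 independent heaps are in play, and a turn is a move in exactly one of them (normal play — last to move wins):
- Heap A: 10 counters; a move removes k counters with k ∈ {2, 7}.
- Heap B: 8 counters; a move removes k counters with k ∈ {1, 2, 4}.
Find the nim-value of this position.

Grundy values for heap A (subtraction set {2, 7}):
k:     0  1  2  3  4  5  6  7  8  9 10
g(k):  0  0  1  1  0  0  1  1  2  0  0
So g(10) = 0.
For heap B, compute g(0), g(1), … with moves {1, 2, 4}:
k:     0  1  2  3  4  5  6  7  8
g(k):  0  1  2  0  1  2  0  1  2
So g(8) = 2.
The value of a disjunctive sum is the nim-sum of the parts.
Combined value = 0 XOR 2 = 2.

2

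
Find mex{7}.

0

0 is not in the set, so the mex is 0.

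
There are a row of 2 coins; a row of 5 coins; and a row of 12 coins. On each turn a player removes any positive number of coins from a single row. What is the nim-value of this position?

11

In binary:
  0010  (2)
  0101  (5)
  1100  (12)
  ----
  1011  (11)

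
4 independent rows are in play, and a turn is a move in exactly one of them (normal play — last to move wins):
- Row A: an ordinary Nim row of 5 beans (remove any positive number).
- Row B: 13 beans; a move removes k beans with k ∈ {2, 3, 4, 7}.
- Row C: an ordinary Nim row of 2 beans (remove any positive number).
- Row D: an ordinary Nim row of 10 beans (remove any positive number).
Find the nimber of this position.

Row A is a plain Nim row of size 5, so its Grundy value is 5.
Grundy values for row B (subtraction set {2, 3, 4, 7}):
k:     0  1  2  3  4  5  6  7  8  9 10 11 12 13
g(k):  0  0  1  1  2  2  0  3  1  4  2  0  0  1
So g(13) = 1.
Row C is a plain Nim row of size 2, so its Grundy value is 2.
Row D is a plain Nim row of size 10, so its Grundy value is 10.
By the Sprague-Grundy theorem, the Grundy value of a sum of independent games is the XOR of the component values.
Combined value = 5 ⊕ 1 ⊕ 2 ⊕ 10 = 12.

12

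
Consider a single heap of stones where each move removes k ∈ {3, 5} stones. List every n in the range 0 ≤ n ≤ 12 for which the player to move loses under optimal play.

0, 1, 2, 8, 9, 10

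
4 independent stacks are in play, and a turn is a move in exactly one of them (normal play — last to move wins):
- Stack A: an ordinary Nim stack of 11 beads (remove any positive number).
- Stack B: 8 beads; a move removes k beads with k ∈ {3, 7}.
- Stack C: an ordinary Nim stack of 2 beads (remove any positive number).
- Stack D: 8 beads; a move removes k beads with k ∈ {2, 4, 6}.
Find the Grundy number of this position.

11

Stack A is a plain Nim stack of size 11, so its Grundy value is 11.
For stack B, compute g(0), g(1), … with moves {3, 7}:
k:     0  1  2  3  4  5  6  7  8
g(k):  0  0  0  1  1  1  0  2  2
So g(8) = 2.
Stack C is a plain Nim stack of size 2, so its Grundy value is 2.
Build the Grundy sequence for stack D with g(k) = mex{g(k−s) : s ∈ {2, 4, 6}, s ≤ k}:
g(0) = mex{} = 0
g(1) = mex{} = 0
g(2) = mex{0} = 1
g(3) = mex{0} = 1
g(4) = mex{0,1} = 2
g(5) = mex{0,1} = 2
g(6) = mex{0,1,2} = 3
g(7) = mex{0,1,2} = 3
g(8) = mex{1,2,3} = 0
So g(8) = 0.
By the Sprague-Grundy theorem, the Grundy value of a sum of independent games is the XOR of the component values.
Combined value = 11 ⊕ 2 ⊕ 2 ⊕ 0 = 11.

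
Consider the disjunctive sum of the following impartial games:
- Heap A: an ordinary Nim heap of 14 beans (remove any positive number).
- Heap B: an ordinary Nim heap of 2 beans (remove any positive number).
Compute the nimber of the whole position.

12

Heap A is a plain Nim heap of size 14, so its Grundy value is 14.
Heap B is a plain Nim heap of size 2, so its Grundy value is 2.
The value of a disjunctive sum is the nim-sum of the parts.
Combined value = 14 XOR 2 = 12.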